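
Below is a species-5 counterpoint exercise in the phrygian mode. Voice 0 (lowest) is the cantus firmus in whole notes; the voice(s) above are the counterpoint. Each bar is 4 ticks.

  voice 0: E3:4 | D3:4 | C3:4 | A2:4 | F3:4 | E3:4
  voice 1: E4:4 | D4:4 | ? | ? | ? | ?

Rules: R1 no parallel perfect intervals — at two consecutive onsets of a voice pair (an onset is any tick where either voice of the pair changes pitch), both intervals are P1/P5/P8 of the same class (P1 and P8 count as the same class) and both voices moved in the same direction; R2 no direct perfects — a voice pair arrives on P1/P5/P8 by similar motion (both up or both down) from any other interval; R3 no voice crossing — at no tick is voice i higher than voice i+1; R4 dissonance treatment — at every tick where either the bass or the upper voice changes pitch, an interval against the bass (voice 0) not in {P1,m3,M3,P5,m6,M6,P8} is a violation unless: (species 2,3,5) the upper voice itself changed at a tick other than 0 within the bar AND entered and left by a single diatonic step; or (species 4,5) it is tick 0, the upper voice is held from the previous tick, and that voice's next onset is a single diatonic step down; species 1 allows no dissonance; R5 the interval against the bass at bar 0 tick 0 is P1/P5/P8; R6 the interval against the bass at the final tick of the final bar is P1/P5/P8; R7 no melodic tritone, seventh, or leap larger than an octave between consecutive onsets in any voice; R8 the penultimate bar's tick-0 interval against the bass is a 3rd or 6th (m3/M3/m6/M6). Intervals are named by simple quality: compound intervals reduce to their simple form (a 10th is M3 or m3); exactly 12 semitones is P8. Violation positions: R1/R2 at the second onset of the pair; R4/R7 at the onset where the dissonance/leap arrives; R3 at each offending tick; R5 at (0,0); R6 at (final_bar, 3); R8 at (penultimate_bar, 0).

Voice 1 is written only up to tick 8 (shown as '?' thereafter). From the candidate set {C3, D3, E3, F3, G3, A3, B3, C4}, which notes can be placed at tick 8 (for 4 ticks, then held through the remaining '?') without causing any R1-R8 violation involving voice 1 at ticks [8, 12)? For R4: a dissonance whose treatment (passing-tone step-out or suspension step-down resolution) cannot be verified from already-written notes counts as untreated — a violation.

C3: violates R1,R7
D3: violates R4
E3: violates R7
F3: violates R4
G3: violates R2
A3: legal
B3: violates R4
C4: violates R1

{A3}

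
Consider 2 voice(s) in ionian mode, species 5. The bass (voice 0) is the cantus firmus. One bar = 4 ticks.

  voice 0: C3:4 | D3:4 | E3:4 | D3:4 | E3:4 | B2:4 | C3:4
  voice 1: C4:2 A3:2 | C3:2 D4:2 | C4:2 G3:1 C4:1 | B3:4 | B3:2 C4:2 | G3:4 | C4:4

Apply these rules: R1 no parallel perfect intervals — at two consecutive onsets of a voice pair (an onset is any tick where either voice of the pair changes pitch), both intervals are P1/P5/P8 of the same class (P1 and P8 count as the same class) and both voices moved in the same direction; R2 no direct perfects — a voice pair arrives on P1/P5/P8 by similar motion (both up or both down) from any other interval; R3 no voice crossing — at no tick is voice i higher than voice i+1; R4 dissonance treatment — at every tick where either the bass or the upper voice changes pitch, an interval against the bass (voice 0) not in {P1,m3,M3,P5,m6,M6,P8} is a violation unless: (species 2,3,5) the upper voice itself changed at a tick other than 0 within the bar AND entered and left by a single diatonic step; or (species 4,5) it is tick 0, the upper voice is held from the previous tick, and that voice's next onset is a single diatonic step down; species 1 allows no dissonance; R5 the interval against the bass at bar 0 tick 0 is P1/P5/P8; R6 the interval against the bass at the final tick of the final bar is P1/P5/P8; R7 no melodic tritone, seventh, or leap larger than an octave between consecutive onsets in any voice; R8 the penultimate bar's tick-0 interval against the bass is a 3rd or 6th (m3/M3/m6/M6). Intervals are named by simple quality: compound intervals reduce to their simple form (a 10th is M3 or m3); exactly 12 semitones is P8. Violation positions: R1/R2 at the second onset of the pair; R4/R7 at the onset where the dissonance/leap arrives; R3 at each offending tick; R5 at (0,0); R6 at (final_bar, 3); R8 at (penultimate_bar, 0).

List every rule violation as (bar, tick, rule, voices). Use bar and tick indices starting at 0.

bar 0: v0=C3 v1=C4 downbeat P8
bar 1: v0=D3 v1=C3 downbeat M2
bar 2: v0=E3 v1=C4 downbeat m6
bar 3: v0=D3 v1=B3 downbeat M6
bar 4: v0=E3 v1=B3 downbeat P5
bar 5: v0=B2 v1=G3 downbeat m6
bar 6: v0=C3 v1=C4 downbeat P8
  -> R3 @ bar 1 tick 0 v(0, 1): D3 above C3
  -> R4 @ bar 1 tick 0 v(0, 1): D3/C3 M2 untreated
  -> R3 @ bar 1 tick 1 v(0, 1): D3 above C3
  -> R7 @ bar 1 tick 2 v(1,): C3->D4 leap 14st
  -> R2 @ bar 6 tick 0 v(0, 1): B2/G3 m6 -> C3/C4 P8 similar

(1, 0, R3, (0, 1))
(1, 0, R4, (0, 1))
(1, 1, R3, (0, 1))
(1, 2, R7, (1,))
(6, 0, R2, (0, 1))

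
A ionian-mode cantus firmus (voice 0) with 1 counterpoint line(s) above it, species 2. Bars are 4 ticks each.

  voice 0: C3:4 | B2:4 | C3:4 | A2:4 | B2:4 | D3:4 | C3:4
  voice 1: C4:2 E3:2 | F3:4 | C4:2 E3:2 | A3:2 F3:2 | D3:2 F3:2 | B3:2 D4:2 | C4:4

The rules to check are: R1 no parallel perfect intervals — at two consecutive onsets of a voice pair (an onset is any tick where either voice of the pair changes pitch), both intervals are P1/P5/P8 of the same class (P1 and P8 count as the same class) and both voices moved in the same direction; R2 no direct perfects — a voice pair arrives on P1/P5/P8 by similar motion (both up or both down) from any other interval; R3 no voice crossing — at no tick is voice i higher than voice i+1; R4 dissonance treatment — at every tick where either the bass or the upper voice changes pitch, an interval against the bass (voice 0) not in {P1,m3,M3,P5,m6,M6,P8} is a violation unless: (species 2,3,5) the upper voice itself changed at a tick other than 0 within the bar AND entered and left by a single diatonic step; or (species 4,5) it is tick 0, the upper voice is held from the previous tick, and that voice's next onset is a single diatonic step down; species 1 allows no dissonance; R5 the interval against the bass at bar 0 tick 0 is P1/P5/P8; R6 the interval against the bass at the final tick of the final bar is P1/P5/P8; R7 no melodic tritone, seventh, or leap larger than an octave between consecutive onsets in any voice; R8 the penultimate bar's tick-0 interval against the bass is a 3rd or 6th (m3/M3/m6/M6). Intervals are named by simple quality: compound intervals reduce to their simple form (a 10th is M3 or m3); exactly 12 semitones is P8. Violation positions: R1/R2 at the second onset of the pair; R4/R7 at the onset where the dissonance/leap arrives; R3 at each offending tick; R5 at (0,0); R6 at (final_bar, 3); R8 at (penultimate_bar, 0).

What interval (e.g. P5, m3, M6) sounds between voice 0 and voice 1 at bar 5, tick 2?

P8

voice 0=D3 voice 1=D4 -> P8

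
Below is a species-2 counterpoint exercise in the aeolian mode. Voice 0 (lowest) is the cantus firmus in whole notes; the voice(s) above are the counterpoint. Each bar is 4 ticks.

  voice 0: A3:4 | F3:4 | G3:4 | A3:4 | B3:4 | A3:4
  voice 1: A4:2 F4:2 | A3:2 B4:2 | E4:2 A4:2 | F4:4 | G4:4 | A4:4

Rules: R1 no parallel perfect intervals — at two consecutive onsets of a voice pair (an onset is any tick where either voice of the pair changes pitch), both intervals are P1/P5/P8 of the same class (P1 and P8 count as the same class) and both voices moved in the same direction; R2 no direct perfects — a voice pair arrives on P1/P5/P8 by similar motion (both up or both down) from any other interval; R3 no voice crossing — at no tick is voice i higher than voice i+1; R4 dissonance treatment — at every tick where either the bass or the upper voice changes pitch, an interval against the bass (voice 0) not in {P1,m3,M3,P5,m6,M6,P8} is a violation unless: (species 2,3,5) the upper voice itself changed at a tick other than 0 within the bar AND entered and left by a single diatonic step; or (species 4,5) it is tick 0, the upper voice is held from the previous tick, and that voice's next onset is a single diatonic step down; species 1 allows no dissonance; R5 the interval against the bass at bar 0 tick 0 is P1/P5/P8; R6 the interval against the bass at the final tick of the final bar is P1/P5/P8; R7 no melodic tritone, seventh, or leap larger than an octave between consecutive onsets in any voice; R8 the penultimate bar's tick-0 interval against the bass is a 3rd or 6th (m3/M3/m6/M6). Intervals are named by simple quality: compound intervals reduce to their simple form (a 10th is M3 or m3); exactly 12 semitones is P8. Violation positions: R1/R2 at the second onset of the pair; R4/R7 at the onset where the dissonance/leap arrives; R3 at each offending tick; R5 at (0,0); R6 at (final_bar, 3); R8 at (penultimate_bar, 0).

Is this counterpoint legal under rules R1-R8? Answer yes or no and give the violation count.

No (3 violations)

bar 0: v0=A3 v1=A4 (P8)
bar 1: v0=F3 v1=A3 (M3)
bar 2: v0=G3 v1=E4 (M6)
bar 3: v0=A3 v1=F4 (m6)
bar 4: v0=B3 v1=G4 (m6)
bar 5: v0=A3 v1=A4 (P8)
  R4 @ bar1.2: F3/B4 TT untreated
  R7 @ bar1.2: A3->B4 leap 14st
  R4 @ bar2.2: G3/A4 M2 untreated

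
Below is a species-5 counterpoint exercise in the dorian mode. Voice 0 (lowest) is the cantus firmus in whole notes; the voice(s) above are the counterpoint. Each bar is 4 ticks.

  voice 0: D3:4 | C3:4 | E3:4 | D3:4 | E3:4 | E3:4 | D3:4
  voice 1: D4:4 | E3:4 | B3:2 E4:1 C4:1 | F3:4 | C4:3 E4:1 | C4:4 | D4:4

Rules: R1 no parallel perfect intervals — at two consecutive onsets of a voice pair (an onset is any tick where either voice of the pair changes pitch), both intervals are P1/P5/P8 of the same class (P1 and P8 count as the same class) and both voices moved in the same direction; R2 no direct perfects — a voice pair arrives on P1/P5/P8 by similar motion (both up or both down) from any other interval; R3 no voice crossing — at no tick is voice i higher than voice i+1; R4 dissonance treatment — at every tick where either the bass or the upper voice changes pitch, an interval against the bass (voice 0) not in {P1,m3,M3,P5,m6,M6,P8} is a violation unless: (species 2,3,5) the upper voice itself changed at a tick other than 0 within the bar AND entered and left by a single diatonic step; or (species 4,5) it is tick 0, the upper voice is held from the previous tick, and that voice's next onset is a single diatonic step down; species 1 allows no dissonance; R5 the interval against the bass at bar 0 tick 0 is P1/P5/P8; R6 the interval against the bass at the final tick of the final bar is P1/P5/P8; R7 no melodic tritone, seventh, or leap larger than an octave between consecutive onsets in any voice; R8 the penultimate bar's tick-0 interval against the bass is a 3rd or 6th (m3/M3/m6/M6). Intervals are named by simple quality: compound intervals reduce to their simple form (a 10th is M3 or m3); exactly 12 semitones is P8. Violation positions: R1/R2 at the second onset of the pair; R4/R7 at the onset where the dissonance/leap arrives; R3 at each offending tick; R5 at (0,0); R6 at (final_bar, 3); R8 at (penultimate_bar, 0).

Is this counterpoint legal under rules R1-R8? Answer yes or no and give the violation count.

No (2 violations)

bar 0: v0=D3 v1=D4 (P8)
bar 1: v0=C3 v1=E3 (M3)
bar 2: v0=E3 v1=B3 (P5)
bar 3: v0=D3 v1=F3 (m3)
bar 4: v0=E3 v1=C4 (m6)
bar 5: v0=E3 v1=C4 (m6)
bar 6: v0=D3 v1=D4 (P8)
  R7 @ bar1.0: D4->E3 leap 10st
  R2 @ bar2.0: C3/E3 M3 -> E3/B3 P5 similar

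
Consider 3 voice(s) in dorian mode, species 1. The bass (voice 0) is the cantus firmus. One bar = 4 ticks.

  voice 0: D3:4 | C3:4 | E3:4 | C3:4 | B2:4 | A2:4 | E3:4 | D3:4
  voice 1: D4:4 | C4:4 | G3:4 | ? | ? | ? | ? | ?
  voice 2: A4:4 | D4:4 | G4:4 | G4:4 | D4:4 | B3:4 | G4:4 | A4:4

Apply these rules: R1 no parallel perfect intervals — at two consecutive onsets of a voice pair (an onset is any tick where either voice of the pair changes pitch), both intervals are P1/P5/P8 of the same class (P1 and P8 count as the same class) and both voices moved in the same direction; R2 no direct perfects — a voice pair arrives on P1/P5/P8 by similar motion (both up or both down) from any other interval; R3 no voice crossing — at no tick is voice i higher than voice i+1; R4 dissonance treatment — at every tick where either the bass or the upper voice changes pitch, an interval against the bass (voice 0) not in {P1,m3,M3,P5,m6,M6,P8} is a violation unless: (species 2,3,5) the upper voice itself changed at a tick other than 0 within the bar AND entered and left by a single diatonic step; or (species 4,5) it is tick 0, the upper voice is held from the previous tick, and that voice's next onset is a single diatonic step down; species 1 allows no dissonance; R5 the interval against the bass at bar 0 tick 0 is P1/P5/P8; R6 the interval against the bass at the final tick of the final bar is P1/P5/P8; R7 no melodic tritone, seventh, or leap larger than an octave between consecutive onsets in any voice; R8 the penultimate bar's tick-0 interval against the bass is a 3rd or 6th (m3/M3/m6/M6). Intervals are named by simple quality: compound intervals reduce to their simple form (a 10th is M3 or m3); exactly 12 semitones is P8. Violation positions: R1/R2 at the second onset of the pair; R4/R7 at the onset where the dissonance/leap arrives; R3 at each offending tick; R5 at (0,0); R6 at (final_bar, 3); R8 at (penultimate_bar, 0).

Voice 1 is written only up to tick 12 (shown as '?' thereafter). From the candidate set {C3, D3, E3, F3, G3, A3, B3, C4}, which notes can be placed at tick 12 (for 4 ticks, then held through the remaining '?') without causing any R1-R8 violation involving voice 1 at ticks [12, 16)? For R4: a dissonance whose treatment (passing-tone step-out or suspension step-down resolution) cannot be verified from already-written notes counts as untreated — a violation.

C3: violates R2
D3: violates R4
E3: legal
F3: violates R4
G3: legal
A3: legal
B3: violates R4
C4: legal

{A3, C4, E3, G3}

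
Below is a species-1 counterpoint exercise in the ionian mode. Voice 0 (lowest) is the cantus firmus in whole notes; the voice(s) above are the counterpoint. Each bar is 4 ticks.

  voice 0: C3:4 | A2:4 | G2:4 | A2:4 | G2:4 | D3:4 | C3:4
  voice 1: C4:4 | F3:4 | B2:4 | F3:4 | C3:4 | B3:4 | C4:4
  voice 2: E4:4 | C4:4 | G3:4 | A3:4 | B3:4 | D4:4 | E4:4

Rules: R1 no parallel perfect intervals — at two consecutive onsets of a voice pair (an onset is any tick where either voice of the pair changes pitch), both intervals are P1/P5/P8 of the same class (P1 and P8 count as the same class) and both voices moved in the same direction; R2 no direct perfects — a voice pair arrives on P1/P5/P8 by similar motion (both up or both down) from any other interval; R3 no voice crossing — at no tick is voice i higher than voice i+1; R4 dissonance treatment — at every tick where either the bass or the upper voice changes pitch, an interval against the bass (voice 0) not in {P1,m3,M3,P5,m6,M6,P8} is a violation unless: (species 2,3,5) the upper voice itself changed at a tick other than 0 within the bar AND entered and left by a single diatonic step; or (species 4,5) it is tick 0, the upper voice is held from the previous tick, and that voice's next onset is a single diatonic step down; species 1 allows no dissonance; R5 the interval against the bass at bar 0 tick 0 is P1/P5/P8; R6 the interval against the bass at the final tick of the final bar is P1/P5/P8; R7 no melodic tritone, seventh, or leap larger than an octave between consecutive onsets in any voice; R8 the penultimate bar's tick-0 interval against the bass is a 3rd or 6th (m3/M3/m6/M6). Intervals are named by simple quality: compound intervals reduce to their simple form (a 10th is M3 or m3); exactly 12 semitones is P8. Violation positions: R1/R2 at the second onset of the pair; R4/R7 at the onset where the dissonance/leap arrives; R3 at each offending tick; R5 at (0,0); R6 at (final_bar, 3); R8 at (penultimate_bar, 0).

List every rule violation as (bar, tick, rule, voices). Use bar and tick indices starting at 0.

(0, 0, R5, (0, 2))
(1, 0, R2, (1, 2))
(2, 0, R2, (0, 2))
(2, 0, R7, (1,))
(3, 0, R1, (0, 2))
(3, 0, R7, (1,))
(4, 0, R4, (0, 1))
(5, 0, R2, (0, 2))
(5, 0, R7, (1,))
(5, 0, R8, (0, 2))
(6, 3, R6, (0, 2))

bar 0: v0=C3 v1=C4 v2=E4 downbeat M3
bar 1: v0=A2 v1=F3 v2=C4 downbeat m3
bar 2: v0=G2 v1=B2 v2=G3 downbeat P8
bar 3: v0=A2 v1=F3 v2=A3 downbeat P8
bar 4: v0=G2 v1=C3 v2=B3 downbeat M3
bar 5: v0=D3 v1=B3 v2=D4 downbeat P8
bar 6: v0=C3 v1=C4 v2=E4 downbeat M3
  -> R5 @ bar 0 tick 0 v(0, 2): opens on M3
  -> R2 @ bar 1 tick 0 v(1, 2): C4/E4 M3 -> F3/C4 P5 similar
  -> R2 @ bar 2 tick 0 v(0, 2): A2/C4 m3 -> G2/G3 P8 similar
  -> R7 @ bar 2 tick 0 v(1,): F3->B2 leap 6st
  -> R1 @ bar 3 tick 0 v(0, 2): G2/G3 P8 -> A2/A3 P8 similar
  -> R7 @ bar 3 tick 0 v(1,): B2->F3 leap 6st
  -> R4 @ bar 4 tick 0 v(0, 1): G2/C3 P4 untreated
  -> R2 @ bar 5 tick 0 v(0, 2): G2/B3 M3 -> D3/D4 P8 similar
  -> R7 @ bar 5 tick 0 v(1,): C3->B3 leap 11st
  -> R8 @ bar 5 tick 0 v(0, 2): penult P8 not 3rd/6th
  -> R6 @ bar 6 tick 3 v(0, 2): closes on M3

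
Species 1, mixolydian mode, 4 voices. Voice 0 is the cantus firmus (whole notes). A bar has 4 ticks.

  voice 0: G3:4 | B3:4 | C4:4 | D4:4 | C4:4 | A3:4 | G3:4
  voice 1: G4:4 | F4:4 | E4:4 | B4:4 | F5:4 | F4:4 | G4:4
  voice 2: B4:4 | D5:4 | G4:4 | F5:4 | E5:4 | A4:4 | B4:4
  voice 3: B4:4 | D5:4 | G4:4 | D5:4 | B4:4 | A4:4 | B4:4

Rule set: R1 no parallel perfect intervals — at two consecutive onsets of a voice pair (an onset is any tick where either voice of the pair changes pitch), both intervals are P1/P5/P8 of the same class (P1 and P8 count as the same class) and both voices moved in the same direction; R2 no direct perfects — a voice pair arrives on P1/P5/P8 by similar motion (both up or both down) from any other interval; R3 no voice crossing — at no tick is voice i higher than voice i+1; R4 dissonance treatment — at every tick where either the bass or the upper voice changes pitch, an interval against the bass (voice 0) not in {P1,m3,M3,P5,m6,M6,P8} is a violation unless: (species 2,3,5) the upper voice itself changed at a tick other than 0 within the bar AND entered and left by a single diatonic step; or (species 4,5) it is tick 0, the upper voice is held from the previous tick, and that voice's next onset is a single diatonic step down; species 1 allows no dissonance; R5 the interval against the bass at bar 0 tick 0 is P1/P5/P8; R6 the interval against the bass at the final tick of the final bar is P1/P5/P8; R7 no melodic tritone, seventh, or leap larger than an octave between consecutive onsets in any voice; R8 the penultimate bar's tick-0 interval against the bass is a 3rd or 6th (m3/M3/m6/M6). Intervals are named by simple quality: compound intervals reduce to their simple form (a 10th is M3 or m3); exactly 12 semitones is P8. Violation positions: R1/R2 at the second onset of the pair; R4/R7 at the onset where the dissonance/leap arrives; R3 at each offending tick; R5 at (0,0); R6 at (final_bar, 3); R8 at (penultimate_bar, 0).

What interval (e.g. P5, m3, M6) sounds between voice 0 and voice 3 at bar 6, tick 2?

voice 0=G3 voice 3=B4 -> M3

M3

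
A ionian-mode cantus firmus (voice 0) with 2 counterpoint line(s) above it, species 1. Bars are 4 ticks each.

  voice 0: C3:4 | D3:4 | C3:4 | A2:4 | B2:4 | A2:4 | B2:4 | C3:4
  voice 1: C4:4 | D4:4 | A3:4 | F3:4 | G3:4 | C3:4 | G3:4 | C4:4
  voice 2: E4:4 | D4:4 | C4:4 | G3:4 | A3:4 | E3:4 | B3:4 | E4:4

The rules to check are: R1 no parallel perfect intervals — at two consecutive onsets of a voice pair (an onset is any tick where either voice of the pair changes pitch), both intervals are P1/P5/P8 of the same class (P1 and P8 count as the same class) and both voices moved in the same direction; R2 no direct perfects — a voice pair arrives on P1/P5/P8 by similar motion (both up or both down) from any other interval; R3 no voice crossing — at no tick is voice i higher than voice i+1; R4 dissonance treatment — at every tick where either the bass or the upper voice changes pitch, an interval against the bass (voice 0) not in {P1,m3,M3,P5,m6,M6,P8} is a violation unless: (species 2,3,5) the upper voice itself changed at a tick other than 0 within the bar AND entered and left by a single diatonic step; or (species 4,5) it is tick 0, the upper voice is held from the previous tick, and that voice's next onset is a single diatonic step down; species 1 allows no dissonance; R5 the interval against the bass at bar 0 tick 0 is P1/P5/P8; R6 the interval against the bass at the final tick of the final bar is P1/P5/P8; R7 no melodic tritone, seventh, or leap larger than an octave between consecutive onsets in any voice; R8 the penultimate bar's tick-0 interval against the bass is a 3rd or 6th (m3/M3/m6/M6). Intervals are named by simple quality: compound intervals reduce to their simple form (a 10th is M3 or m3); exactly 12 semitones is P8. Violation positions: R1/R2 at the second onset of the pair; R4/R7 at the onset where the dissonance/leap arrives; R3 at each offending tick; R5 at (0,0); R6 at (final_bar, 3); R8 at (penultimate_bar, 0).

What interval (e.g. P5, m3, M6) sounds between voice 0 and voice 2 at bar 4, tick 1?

voice 0=B2 voice 2=A3 -> m7

m7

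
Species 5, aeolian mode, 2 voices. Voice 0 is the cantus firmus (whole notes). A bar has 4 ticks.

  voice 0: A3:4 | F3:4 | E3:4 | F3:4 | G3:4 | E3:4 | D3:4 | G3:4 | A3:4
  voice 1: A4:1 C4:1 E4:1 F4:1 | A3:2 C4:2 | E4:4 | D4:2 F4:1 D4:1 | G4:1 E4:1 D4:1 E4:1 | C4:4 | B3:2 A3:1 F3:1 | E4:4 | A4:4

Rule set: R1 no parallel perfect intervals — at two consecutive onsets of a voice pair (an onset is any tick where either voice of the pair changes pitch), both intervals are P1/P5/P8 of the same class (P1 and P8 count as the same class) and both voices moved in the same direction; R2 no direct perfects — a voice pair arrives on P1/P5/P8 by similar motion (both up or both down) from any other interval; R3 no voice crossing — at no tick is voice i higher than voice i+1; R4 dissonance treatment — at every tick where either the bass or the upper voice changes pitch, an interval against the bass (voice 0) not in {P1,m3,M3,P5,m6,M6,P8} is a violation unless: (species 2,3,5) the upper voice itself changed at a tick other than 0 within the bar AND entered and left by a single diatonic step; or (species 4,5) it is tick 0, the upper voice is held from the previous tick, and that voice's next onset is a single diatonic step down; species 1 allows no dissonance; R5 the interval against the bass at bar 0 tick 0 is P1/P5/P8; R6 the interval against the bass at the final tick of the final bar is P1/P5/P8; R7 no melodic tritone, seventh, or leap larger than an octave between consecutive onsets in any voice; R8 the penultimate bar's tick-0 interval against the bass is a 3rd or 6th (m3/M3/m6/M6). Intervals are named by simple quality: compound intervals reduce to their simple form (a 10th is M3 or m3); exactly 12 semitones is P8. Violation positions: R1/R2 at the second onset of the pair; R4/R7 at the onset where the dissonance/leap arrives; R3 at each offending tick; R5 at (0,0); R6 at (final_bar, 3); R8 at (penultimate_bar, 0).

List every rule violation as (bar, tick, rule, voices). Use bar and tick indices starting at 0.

(4, 0, R2, (0, 1))
(7, 0, R7, (1,))
(8, 0, R2, (0, 1))

bar 0: v0=A3 v1=A4 downbeat P8
bar 1: v0=F3 v1=A3 downbeat M3
bar 2: v0=E3 v1=E4 downbeat P8
bar 3: v0=F3 v1=D4 downbeat M6
bar 4: v0=G3 v1=G4 downbeat P8
bar 5: v0=E3 v1=C4 downbeat m6
bar 6: v0=D3 v1=B3 downbeat M6
bar 7: v0=G3 v1=E4 downbeat M6
bar 8: v0=A3 v1=A4 downbeat P8
  -> R2 @ bar 4 tick 0 v(0, 1): F3/D4 M6 -> G3/G4 P8 similar
  -> R7 @ bar 7 tick 0 v(1,): F3->E4 leap 11st
  -> R2 @ bar 8 tick 0 v(0, 1): G3/E4 M6 -> A3/A4 P8 similar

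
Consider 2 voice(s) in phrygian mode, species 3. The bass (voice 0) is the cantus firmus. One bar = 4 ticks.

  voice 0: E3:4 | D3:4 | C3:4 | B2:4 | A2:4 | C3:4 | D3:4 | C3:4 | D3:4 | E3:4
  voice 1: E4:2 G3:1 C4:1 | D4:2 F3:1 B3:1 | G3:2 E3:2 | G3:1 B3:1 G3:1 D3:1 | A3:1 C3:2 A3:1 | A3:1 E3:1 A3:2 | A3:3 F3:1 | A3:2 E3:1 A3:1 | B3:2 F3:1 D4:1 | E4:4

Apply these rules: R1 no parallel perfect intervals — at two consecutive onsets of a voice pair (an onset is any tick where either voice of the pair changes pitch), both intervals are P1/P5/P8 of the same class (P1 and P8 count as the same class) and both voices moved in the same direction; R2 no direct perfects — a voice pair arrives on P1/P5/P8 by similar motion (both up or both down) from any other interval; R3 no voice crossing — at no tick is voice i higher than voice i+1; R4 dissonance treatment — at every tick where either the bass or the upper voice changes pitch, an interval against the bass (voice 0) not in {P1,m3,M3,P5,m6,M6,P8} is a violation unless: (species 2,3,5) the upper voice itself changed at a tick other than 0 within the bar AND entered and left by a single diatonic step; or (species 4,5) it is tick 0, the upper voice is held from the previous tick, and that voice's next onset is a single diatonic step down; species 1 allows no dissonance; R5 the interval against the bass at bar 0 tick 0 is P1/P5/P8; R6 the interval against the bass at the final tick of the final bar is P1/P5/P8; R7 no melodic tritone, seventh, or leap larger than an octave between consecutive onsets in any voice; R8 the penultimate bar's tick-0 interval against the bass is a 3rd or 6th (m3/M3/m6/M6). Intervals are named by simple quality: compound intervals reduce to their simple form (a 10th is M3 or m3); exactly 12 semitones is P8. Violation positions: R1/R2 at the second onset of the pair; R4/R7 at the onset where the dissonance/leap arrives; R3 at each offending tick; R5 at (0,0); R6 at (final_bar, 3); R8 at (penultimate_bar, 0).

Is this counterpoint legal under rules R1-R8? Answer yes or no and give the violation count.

bar 0: v0=E3 v1=E4 (P8)
bar 1: v0=D3 v1=D4 (P8)
bar 2: v0=C3 v1=G3 (P5)
bar 3: v0=B2 v1=G3 (m6)
bar 4: v0=A2 v1=A3 (P8)
bar 5: v0=C3 v1=A3 (M6)
bar 6: v0=D3 v1=A3 (P5)
bar 7: v0=C3 v1=A3 (M6)
bar 8: v0=D3 v1=B3 (M6)
bar 9: v0=E3 v1=E4 (P8)
  R7 @ bar1.3: F3->B3 leap 6st
  R2 @ bar2.0: D3/B3 M6 -> C3/G3 P5 similar
  R7 @ bar8.2: B3->F3 leap 6st
  R1 @ bar9.0: D3/D4 P8 -> E3/E4 P8 similar

No (4 violations)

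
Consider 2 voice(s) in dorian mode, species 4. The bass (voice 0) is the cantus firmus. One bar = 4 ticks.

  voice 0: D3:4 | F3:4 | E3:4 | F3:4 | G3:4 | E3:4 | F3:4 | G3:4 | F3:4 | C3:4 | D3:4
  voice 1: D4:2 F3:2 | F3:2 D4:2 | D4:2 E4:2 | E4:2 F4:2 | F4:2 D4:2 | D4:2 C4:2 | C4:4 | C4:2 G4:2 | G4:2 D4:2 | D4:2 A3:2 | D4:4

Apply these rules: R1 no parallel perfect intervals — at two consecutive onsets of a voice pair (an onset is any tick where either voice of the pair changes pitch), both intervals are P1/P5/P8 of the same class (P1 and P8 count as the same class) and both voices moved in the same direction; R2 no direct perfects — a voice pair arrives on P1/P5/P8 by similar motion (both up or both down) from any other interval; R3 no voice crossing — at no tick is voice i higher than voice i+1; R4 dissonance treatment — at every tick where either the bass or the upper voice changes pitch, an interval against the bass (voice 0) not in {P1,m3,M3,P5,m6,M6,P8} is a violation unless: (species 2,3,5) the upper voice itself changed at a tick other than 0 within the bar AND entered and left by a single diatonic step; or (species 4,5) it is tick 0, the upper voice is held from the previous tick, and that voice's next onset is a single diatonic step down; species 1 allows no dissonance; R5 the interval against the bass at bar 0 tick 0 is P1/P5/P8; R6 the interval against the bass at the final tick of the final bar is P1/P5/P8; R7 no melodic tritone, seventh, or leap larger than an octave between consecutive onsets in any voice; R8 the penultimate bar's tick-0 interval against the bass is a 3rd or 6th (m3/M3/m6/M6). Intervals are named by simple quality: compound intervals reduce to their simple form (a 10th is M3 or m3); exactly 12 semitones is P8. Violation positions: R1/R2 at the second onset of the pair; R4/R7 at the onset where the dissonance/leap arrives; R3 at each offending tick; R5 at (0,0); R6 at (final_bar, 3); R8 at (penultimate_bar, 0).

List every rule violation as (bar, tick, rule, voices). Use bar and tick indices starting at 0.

bar 0: v0=D3 v1=D4 downbeat P8
bar 1: v0=F3 v1=F3 downbeat P1
bar 2: v0=E3 v1=D4 downbeat m7
bar 3: v0=F3 v1=E4 downbeat M7
bar 4: v0=G3 v1=F4 downbeat m7
bar 5: v0=E3 v1=D4 downbeat m7
bar 6: v0=F3 v1=C4 downbeat P5
bar 7: v0=G3 v1=C4 downbeat P4
bar 8: v0=F3 v1=G4 downbeat M2
bar 9: v0=C3 v1=D4 downbeat M2
bar 10: v0=D3 v1=D4 downbeat P8
  -> R4 @ bar 2 tick 0 v(0, 1): E3/D4 m7 untreated
  -> R4 @ bar 3 tick 0 v(0, 1): F3/E4 M7 untreated
  -> R4 @ bar 4 tick 0 v(0, 1): G3/F4 m7 untreated
  -> R4 @ bar 7 tick 0 v(0, 1): G3/C4 P4 untreated
  -> R4 @ bar 8 tick 0 v(0, 1): F3/G4 M2 untreated
  -> R4 @ bar 9 tick 0 v(0, 1): C3/D4 M2 untreated
  -> R8 @ bar 9 tick 0 v(0, 1): penult M2 not 3rd/6th
  -> R2 @ bar 10 tick 0 v(0, 1): C3/A3 M6 -> D3/D4 P8 similar

(2, 0, R4, (0, 1))
(3, 0, R4, (0, 1))
(4, 0, R4, (0, 1))
(7, 0, R4, (0, 1))
(8, 0, R4, (0, 1))
(9, 0, R4, (0, 1))
(9, 0, R8, (0, 1))
(10, 0, R2, (0, 1))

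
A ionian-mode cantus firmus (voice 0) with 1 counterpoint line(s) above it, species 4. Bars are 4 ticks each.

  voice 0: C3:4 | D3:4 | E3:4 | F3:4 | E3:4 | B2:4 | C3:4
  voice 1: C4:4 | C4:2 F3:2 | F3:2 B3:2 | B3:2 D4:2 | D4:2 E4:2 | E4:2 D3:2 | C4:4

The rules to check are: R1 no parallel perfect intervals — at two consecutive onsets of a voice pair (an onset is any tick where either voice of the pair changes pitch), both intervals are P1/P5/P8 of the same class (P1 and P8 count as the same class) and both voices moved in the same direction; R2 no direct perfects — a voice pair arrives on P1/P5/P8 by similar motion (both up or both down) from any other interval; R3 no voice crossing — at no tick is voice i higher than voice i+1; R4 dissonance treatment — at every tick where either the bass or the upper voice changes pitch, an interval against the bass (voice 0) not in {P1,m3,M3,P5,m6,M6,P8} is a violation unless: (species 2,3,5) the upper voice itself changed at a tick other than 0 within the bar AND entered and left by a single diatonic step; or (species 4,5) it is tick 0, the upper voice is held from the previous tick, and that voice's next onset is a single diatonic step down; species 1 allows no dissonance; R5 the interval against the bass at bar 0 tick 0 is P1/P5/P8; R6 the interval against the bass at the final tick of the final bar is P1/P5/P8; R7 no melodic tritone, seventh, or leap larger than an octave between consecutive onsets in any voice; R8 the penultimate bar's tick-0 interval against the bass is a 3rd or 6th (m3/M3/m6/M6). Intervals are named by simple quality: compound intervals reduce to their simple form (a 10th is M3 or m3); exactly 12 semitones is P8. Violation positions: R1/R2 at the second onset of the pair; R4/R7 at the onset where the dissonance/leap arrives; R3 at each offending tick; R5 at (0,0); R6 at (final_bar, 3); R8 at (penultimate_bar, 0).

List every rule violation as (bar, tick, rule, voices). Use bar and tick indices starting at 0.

(1, 0, R4, (0, 1))
(2, 0, R4, (0, 1))
(2, 2, R7, (1,))
(3, 0, R4, (0, 1))
(4, 0, R4, (0, 1))
(5, 0, R4, (0, 1))
(5, 0, R8, (0, 1))
(5, 2, R7, (1,))
(6, 0, R2, (0, 1))
(6, 0, R7, (1,))

bar 0: v0=C3 v1=C4 downbeat P8
bar 1: v0=D3 v1=C4 downbeat m7
bar 2: v0=E3 v1=F3 downbeat m2
bar 3: v0=F3 v1=B3 downbeat TT
bar 4: v0=E3 v1=D4 downbeat m7
bar 5: v0=B2 v1=E4 downbeat P4
bar 6: v0=C3 v1=C4 downbeat P8
  -> R4 @ bar 1 tick 0 v(0, 1): D3/C4 m7 untreated
  -> R4 @ bar 2 tick 0 v(0, 1): E3/F3 m2 untreated
  -> R7 @ bar 2 tick 2 v(1,): F3->B3 leap 6st
  -> R4 @ bar 3 tick 0 v(0, 1): F3/B3 TT untreated
  -> R4 @ bar 4 tick 0 v(0, 1): E3/D4 m7 untreated
  -> R4 @ bar 5 tick 0 v(0, 1): B2/E4 P4 untreated
  -> R8 @ bar 5 tick 0 v(0, 1): penult P4 not 3rd/6th
  -> R7 @ bar 5 tick 2 v(1,): E4->D3 leap 14st
  -> R2 @ bar 6 tick 0 v(0, 1): B2/D3 m3 -> C3/C4 P8 similar
  -> R7 @ bar 6 tick 0 v(1,): D3->C4 leap 10st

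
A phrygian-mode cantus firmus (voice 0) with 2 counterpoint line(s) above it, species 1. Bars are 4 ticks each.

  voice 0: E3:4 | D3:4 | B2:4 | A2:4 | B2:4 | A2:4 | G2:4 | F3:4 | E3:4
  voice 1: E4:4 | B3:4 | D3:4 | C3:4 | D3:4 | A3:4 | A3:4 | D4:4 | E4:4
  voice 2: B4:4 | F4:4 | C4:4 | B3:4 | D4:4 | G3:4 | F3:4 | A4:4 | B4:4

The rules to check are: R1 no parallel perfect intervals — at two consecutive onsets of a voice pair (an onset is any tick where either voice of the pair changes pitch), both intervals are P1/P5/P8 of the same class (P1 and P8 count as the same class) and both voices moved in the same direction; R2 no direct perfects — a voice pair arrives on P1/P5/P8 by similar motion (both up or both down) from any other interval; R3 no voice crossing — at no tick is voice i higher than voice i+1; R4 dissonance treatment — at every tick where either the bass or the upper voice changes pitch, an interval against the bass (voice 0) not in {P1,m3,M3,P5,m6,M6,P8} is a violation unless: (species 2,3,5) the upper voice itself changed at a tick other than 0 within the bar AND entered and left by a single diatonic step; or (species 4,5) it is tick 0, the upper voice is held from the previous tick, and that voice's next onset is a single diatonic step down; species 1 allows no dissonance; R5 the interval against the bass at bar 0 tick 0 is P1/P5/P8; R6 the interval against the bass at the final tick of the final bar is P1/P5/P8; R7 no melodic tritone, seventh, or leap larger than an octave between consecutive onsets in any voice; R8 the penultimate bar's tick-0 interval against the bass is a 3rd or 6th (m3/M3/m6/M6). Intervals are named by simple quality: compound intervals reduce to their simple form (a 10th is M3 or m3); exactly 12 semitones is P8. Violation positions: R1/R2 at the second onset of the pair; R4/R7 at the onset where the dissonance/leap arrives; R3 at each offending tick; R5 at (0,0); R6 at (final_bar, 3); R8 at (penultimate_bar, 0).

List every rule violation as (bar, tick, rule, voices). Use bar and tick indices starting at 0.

bar 0: v0=E3 v1=E4 v2=B4 downbeat P5
bar 1: v0=D3 v1=B3 v2=F4 downbeat m3
bar 2: v0=B2 v1=D3 v2=C4 downbeat m2
bar 3: v0=A2 v1=C3 v2=B3 downbeat M2
bar 4: v0=B2 v1=D3 v2=D4 downbeat m3
bar 5: v0=A2 v1=A3 v2=G3 downbeat m7
bar 6: v0=G2 v1=A3 v2=F3 downbeat m7
bar 7: v0=F3 v1=D4 v2=A4 downbeat M3
bar 8: v0=E3 v1=E4 v2=B4 downbeat P5
  -> R7 @ bar 1 tick 0 v(2,): B4->F4 leap 6st
  -> R4 @ bar 2 tick 0 v(0, 2): B2/C4 m2 untreated
  -> R4 @ bar 3 tick 0 v(0, 2): A2/B3 M2 untreated
  -> R2 @ bar 4 tick 0 v(1, 2): C3/B3 M7 -> D3/D4 P8 similar
  -> R3 @ bar 5 tick 0 v(1, 2): A3 above G3
  -> R4 @ bar 5 tick 0 v(0, 2): A2/G3 m7 untreated
  -> R3 @ bar 5 tick 1 v(1, 2): A3 above G3
  -> R3 @ bar 5 tick 2 v(1, 2): A3 above G3
  -> R3 @ bar 5 tick 3 v(1, 2): A3 above G3
  -> R3 @ bar 6 tick 0 v(1, 2): A3 above F3
  -> R4 @ bar 6 tick 0 v(0, 1): G2/A3 M2 untreated
  -> R4 @ bar 6 tick 0 v(0, 2): G2/F3 m7 untreated
  -> R3 @ bar 6 tick 1 v(1, 2): A3 above F3
  -> R3 @ bar 6 tick 2 v(1, 2): A3 above F3
  -> R3 @ bar 6 tick 3 v(1, 2): A3 above F3
  -> R2 @ bar 7 tick 0 v(1, 2): A3/F3 M3 -> D4/A4 P5 similar
  -> R7 @ bar 7 tick 0 v(0,): G2->F3 leap 10st
  -> R7 @ bar 7 tick 0 v(2,): F3->A4 leap 16st
  -> R1 @ bar 8 tick 0 v(1, 2): D4/A4 P5 -> E4/B4 P5 similar

(1, 0, R7, (2,))
(2, 0, R4, (0, 2))
(3, 0, R4, (0, 2))
(4, 0, R2, (1, 2))
(5, 0, R3, (1, 2))
(5, 0, R4, (0, 2))
(5, 1, R3, (1, 2))
(5, 2, R3, (1, 2))
(5, 3, R3, (1, 2))
(6, 0, R3, (1, 2))
(6, 0, R4, (0, 1))
(6, 0, R4, (0, 2))
(6, 1, R3, (1, 2))
(6, 2, R3, (1, 2))
(6, 3, R3, (1, 2))
(7, 0, R2, (1, 2))
(7, 0, R7, (0,))
(7, 0, R7, (2,))
(8, 0, R1, (1, 2))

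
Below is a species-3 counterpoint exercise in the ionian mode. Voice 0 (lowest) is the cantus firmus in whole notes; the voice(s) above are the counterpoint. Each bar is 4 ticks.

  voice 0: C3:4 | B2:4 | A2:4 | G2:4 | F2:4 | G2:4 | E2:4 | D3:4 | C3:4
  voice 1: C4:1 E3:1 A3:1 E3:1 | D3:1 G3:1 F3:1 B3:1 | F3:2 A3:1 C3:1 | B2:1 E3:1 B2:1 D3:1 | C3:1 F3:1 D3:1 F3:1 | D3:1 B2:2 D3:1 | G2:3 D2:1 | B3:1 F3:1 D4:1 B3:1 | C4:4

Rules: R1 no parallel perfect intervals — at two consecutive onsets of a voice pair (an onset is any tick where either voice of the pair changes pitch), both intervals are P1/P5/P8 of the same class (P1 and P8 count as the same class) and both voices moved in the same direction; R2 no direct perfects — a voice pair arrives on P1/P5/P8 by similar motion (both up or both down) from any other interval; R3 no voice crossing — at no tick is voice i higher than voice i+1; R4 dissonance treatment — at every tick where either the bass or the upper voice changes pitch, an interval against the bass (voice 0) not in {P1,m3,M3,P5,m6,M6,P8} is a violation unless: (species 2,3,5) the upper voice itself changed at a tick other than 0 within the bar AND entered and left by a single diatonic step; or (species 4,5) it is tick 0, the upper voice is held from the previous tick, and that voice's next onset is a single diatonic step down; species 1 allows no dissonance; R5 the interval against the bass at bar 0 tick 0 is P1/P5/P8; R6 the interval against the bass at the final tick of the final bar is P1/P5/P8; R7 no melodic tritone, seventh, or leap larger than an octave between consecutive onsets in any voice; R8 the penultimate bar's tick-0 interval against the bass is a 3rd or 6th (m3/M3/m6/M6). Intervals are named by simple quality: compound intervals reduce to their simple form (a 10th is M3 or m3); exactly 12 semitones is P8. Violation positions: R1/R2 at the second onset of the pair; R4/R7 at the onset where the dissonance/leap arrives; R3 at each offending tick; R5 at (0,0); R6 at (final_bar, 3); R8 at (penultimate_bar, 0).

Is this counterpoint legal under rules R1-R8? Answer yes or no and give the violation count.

bar 0: v0=C3 v1=C4 (P8)
bar 1: v0=B2 v1=D3 (m3)
bar 2: v0=A2 v1=F3 (m6)
bar 3: v0=G2 v1=B2 (M3)
bar 4: v0=F2 v1=C3 (P5)
bar 5: v0=G2 v1=D3 (P5)
bar 6: v0=E2 v1=G2 (m3)
bar 7: v0=D3 v1=B3 (M6)
bar 8: v0=C3 v1=C4 (P8)
  R4 @ bar1.2: B2/F3 TT untreated
  R7 @ bar1.3: F3->B3 leap 6st
  R7 @ bar2.0: B3->F3 leap 6st
  R1 @ bar4.0: G2/D3 P5 -> F2/C3 P5 similar
  R3 @ bar6.3: E2 above D2
  R4 @ bar6.3: E2/D2 M2 untreated
  R7 @ bar7.0: E2->D3 leap 10st
  R7 @ bar7.0: D2->B3 leap 21st
  R7 @ bar7.1: B3->F3 leap 6st

No (9 violations)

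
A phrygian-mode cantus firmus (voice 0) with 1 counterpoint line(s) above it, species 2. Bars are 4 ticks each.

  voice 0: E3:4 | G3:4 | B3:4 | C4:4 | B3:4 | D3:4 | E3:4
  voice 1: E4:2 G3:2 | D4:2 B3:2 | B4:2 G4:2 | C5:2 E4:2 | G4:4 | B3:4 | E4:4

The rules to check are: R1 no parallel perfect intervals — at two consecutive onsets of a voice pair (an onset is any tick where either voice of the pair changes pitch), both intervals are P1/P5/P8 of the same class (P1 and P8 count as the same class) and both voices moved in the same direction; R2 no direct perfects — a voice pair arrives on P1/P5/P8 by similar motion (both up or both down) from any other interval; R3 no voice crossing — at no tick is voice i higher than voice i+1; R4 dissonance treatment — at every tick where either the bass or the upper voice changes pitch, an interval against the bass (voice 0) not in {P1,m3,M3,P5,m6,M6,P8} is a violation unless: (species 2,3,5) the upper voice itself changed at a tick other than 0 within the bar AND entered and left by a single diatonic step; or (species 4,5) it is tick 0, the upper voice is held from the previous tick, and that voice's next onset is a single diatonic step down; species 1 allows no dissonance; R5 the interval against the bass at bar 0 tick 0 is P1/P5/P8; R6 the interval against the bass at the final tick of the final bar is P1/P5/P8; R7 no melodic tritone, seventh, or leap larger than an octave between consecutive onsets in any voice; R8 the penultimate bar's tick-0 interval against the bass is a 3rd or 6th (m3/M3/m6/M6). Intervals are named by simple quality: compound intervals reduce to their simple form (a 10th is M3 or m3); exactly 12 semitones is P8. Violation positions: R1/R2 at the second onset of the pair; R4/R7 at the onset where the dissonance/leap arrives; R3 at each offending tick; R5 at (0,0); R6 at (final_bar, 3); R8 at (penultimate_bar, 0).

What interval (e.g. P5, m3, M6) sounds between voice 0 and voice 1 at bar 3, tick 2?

M3

voice 0=C4 voice 1=E4 -> M3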